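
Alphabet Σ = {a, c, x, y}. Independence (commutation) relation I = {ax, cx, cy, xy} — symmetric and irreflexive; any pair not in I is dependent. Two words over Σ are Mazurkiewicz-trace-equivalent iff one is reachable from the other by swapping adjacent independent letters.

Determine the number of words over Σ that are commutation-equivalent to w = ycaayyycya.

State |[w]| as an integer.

#0=y has no predecessor
#1=c has no predecessor
#2=a depends on [0:y, 1:c]
#3=a depends on [2:a]
#4=y depends on [3:a]
#5=y depends on [4:y]
#6=y depends on [5:y]
#7=c depends on [3:a]
#8=y depends on [6:y]
#9=a depends on [7:c, 8:y]
sources: [0:y, 1:c]
N(rest) = Σ N(rest − s) over sources s of rest; N(one piece) = 1:
  size 1 → [9]=1
  size 2 → [7,9]=1  [8,9]=1
  size 3 → [6,8,9]=1  [7,8,9]=2
  size 4 → [5,6,8,9]=1  [6,7,8,9]=3
  size 5 → [4,5,6,8,9]=1  [5,6,7,8,9]=4
  size 6 → [4,5,6,7,8,9]=5
  size 7 → [3,4,5,6,7,8,9]=5
  size 8 → [2,3,4,5,6,7,8,9]=5
  first=0(y) contributes 5
  first=1(c) contributes 5
|[w]| = 10

10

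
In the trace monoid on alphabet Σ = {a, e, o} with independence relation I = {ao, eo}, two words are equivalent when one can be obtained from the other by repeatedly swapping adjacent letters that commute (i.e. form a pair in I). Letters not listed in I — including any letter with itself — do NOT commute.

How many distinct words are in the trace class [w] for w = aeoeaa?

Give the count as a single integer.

0(a) covers ∅
1(e) covers 0:a
2(o) covers ∅
3(e) covers 1:e
4(a) covers 3:e
5(a) covers 4:a
floor of heap: 0:a, 2:o
completions by unplaced set U, small U first (add the entries for U minus each lowest piece of U):
  |U|=1: {2}:1  {5}:1
  |U|=2: {2,5}:2  {4,5}:1
  |U|=3: {2,4,5}:3  {3,4,5}:1
  |U|=4: {1,3,4,5}:1  {2,3,4,5}:4
  start at 0(a): 5
  start at 2(o): 1
sum over floor = 6

6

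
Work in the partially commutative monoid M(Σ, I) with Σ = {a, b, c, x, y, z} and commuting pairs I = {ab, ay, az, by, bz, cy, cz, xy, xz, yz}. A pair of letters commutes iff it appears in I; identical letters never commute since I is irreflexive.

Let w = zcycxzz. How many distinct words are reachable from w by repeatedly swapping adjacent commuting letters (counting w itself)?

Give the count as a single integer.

0(z) covers ∅
1(c) covers ∅
2(y) covers ∅
3(c) covers 1:c
4(x) covers 3:c
5(z) covers 0:z
6(z) covers 5:z
floor of heap: 0:z, 1:c, 2:y
completions by unplaced set U, small U first (add the entries for U minus each lowest piece of U):
  |U|=1: {2}:1  {4}:1  {6}:1
  |U|=2: {2,4}:2  {2,6}:2  {3,4}:1  {4,6}:2  {5,6}:1
  |U|=3: {0,5,6}:1  {1,3,4}:1  {2,3,4}:3  {2,4,6}:6  {2,5,6}:3  {3,4,6}:3  {4,5,6}:3
  |U|=4: {0,2,5,6}:4  {0,4,5,6}:4  {1,2,3,4}:4  {1,3,4,6}:4  {2,3,4,6}:12  {2,4,5,6}:12  {3,4,5,6}:6
  |U|=5: {0,2,4,5,6}:20  {0,3,4,5,6}:10  {1,2,3,4,6}:20  {1,3,4,5,6}:10  {2,3,4,5,6}:30
  start at 0(z): 60
  start at 1(c): 60
  start at 2(y): 20
sum over floor = 140

140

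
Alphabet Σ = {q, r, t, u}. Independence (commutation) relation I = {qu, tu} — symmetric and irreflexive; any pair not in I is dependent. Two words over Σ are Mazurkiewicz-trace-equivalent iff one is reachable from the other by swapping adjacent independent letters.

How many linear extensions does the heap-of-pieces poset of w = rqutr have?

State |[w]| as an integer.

drop 0:r onto floor
drop 1:q onto {0:r}
drop 2:u onto {0:r}
drop 3:t onto {1:q}
drop 4:r onto {2:u, 3:t}
ground layer = {0:r}
drop-orders for the pieces not yet dropped (sum over which currently-grounded one goes next):
  1 to go: {4} 1
  2 to go: {2,4} 1  {3,4} 1
  3 to go: {1,3,4} 1  {2,3,4} 2
  if 0:r drops first: 3 orders

3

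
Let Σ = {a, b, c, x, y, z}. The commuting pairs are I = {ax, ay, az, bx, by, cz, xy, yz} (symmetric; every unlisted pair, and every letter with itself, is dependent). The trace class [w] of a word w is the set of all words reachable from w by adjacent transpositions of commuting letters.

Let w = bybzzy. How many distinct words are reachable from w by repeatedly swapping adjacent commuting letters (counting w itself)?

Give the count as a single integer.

15

piece 0:b — minimal
piece 1:y — minimal
piece 2:b rests on {0:b}
piece 3:z rests on {2:b}
piece 4:z rests on {3:z}
piece 5:y rests on {1:y}
minimal pieces: {0:b, 1:y}
ways to finish when only these pieces remain (= sum over removing one remaining piece with nothing left below it):
  1 left: {4}→1  {5}→1
  2 left: {1,5}→1  {3,4}→1  {4,5}→2
  3 left: {1,4,5}→3  {2,3,4}→1  {3,4,5}→3
  4 left: {0,2,3,4}→1  {1,3,4,5}→6  {2,3,4,5}→4
  placing 0:b first → 10 extensions
  placing 1:y first → 5 extensions
total linear extensions = 15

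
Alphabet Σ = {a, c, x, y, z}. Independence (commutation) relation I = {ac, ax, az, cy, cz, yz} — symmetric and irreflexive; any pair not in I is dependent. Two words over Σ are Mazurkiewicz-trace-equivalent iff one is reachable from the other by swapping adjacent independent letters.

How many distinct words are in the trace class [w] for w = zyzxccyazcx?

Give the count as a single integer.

240

#0=z has no predecessor
#1=y has no predecessor
#2=z depends on [0:z]
#3=x depends on [1:y, 2:z]
#4=c depends on [3:x]
#5=c depends on [4:c]
#6=y depends on [3:x]
#7=a depends on [6:y]
#8=z depends on [3:x]
#9=c depends on [5:c]
#10=x depends on [6:y, 8:z, 9:c]
sources: [0:z, 1:y]
N(rest) = Σ N(rest − s) over sources s of rest; N(one piece) = 1:
  size 1 → [7]=1  [10]=1
  size 2 → [7,10]=2  [8,10]=1  [9,10]=1
  size 3 → [5,9,10]=1  [6,7,10]=2  [7,8,10]=3  [7,9,10]=3  [8,9,10]=2
  size 4 → [4,5,9,10]=1  [5,7,9,10]=4  [5,8,9,10]=3  [6,7,8,10]=5  [6,7,9,10]=5  [7,8,9,10]=8
  size 5 → [4,5,7,9,10]=5  [4,5,8,9,10]=4  [5,6,7,9,10]=9  [5,7,8,9,10]=15  [6,7,8,9,10]=18
  size 6 → [4,5,6,7,9,10]=14  [4,5,7,8,9,10]=24  [5,6,7,8,9,10]=42
  size 7 → [4,5,6,7,8,9,10]=80
  size 8 → [3,4,5,6,7,8,9,10]=80
  size 9 → [1,3,4,5,6,7,8,9,10]=80  [2,3,4,5,6,7,8,9,10]=80
  first=0(z) contributes 160
  first=1(y) contributes 80
|[w]| = 240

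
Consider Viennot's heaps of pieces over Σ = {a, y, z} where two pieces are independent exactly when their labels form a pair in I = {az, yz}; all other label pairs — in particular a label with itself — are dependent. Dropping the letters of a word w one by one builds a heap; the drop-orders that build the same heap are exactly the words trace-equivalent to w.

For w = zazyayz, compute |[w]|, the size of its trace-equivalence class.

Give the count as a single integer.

drop 0:z onto floor
drop 1:a onto floor
drop 2:z onto {0:z}
drop 3:y onto {1:a}
drop 4:a onto {3:y}
drop 5:y onto {4:a}
drop 6:z onto {2:z}
ground layer = {0:z, 1:a}
drop-orders for the pieces not yet dropped (sum over which currently-grounded one goes next):
  1 to go: {5} 1  {6} 1
  2 to go: {2,6} 1  {4,5} 1  {5,6} 2
  3 to go: {0,2,6} 1  {2,5,6} 3  {3,4,5} 1  {4,5,6} 3
  4 to go: {0,2,5,6} 4  {1,3,4,5} 1  {2,4,5,6} 6  {3,4,5,6} 4
  5 to go: {0,2,4,5,6} 10  {1,3,4,5,6} 5  {2,3,4,5,6} 10
  if 0:z drops first: 15 orders
  if 1:a drops first: 20 orders
heap linearizations: 35

35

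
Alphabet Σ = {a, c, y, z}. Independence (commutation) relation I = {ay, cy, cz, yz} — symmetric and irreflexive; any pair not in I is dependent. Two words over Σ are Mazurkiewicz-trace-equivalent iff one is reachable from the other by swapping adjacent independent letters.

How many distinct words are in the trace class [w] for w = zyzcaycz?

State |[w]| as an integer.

168

piece 0:z — minimal
piece 1:y — minimal
piece 2:z rests on {0:z}
piece 3:c — minimal
piece 4:a rests on {2:z, 3:c}
piece 5:y rests on {1:y}
piece 6:c rests on {4:a}
piece 7:z rests on {4:a}
minimal pieces: {0:z, 1:y, 3:c}
ways to finish when only these pieces remain (= sum over removing one remaining piece with nothing left below it):
  1 left: {5}→1  {6}→1  {7}→1
  2 left: {1,5}→1  {5,6}→2  {5,7}→2  {6,7}→2
  3 left: {1,5,6}→3  {1,5,7}→3  {4,6,7}→2  {5,6,7}→6
  4 left: {1,5,6,7}→12  {2,4,6,7}→2  {3,4,6,7}→2  {4,5,6,7}→8
  5 left: {0,2,4,6,7}→2  {1,4,5,6,7}→20  {2,3,4,6,7}→4  {2,4,5,6,7}→10  {3,4,5,6,7}→10
  6 left: {0,2,3,4,6,7}→6  {0,2,4,5,6,7}→12  {1,2,4,5,6,7}→30  {1,3,4,5,6,7}→30  {2,3,4,5,6,7}→24
  placing 0:z first → 84 extensions
  placing 1:y first → 42 extensions
  placing 3:c first → 42 extensions
total linear extensions = 168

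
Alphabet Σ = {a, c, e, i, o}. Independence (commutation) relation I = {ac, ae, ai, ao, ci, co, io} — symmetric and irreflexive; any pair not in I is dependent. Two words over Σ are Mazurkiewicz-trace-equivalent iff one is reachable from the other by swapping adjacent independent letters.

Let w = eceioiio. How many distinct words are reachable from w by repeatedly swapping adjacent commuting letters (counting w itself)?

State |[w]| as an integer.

#0=e has no predecessor
#1=c depends on [0:e]
#2=e depends on [1:c]
#3=i depends on [2:e]
#4=o depends on [2:e]
#5=i depends on [3:i]
#6=i depends on [5:i]
#7=o depends on [4:o]
sources: [0:e]
N(rest) = Σ N(rest − s) over sources s of rest; N(one piece) = 1:
  size 1 → [6]=1  [7]=1
  size 2 → [4,7]=1  [5,6]=1  [6,7]=2
  size 3 → [3,5,6]=1  [4,6,7]=3  [5,6,7]=3
  size 4 → [3,5,6,7]=4  [4,5,6,7]=6
  size 5 → [3,4,5,6,7]=10
  size 6 → [2,3,4,5,6,7]=10
  first=0(e) contributes 10

10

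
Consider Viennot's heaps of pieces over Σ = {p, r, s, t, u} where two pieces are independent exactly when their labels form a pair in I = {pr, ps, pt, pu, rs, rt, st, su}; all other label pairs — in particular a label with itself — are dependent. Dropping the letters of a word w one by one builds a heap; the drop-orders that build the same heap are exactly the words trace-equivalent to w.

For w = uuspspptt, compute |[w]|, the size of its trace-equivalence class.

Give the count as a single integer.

piece 0:u — minimal
piece 1:u rests on {0:u}
piece 2:s — minimal
piece 3:p — minimal
piece 4:s rests on {2:s}
piece 5:p rests on {3:p}
piece 6:p rests on {5:p}
piece 7:t rests on {1:u}
piece 8:t rests on {7:t}
minimal pieces: {0:u, 2:s, 3:p}
ways to finish when only these pieces remain (= sum over removing one remaining piece with nothing left below it):
  1 left: {4}→1  {6}→1  {8}→1
  2 left: {2,4}→1  {4,6}→2  {4,8}→2  {5,6}→1  {6,8}→2  {7,8}→1
  3 left: {1,7,8}→1  {2,4,6}→3  {2,4,8}→3  {3,5,6}→1  {4,5,6}→3  {4,6,8}→6  {4,7,8}→3  {5,6,8}→3  {6,7,8}→3
  4 left: {0,1,7,8}→1  {1,4,7,8}→4  {1,6,7,8}→4  {2,4,5,6}→6  {2,4,6,8}→12  {2,4,7,8}→6  {3,4,5,6}→4  {3,5,6,8}→4  {4,5,6,8}→12  {4,6,7,8}→12  {5,6,7,8}→6
  5 left: {0,1,4,7,8}→5  {0,1,6,7,8}→5  {1,2,4,7,8}→10  {1,4,6,7,8}→20  {1,5,6,7,8}→10  {2,3,4,5,6}→10  {2,4,5,6,8}→30  {2,4,6,7,8}→30  {3,4,5,6,8}→20  {3,5,6,7,8}→10  {4,5,6,7,8}→30
  6 left: {0,1,2,4,7,8}→15  {0,1,4,6,7,8}→30  {0,1,5,6,7,8}→15  {1,2,4,6,7,8}→60  {1,3,5,6,7,8}→20  {1,4,5,6,7,8}→60  {2,3,4,5,6,8}→60  {2,4,5,6,7,8}→90  {3,4,5,6,7,8}→60
  7 left: {0,1,2,4,6,7,8}→105  {0,1,3,5,6,7,8}→35  {0,1,4,5,6,7,8}→105  {1,2,4,5,6,7,8}→210  {1,3,4,5,6,7,8}→140  {2,3,4,5,6,7,8}→210
  placing 0:u first → 560 extensions
  placing 2:s first → 280 extensions
  placing 3:p first → 420 extensions
total linear extensions = 1260

1260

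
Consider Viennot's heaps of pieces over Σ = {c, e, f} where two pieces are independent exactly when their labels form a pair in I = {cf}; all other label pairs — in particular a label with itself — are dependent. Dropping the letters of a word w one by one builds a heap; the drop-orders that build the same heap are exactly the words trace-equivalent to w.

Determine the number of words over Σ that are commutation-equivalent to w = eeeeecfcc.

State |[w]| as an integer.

#0=e has no predecessor
#1=e depends on [0:e]
#2=e depends on [1:e]
#3=e depends on [2:e]
#4=e depends on [3:e]
#5=c depends on [4:e]
#6=f depends on [4:e]
#7=c depends on [5:c]
#8=c depends on [7:c]
sources: [0:e]
N(rest) = Σ N(rest − s) over sources s of rest; N(one piece) = 1:
  size 1 → [6]=1  [8]=1
  size 2 → [6,8]=2  [7,8]=1
  size 3 → [5,7,8]=1  [6,7,8]=3
  size 4 → [5,6,7,8]=4
  size 5 → [4,5,6,7,8]=4
  size 6 → [3,4,5,6,7,8]=4
  size 7 → [2,3,4,5,6,7,8]=4
  first=0(e) contributes 4

4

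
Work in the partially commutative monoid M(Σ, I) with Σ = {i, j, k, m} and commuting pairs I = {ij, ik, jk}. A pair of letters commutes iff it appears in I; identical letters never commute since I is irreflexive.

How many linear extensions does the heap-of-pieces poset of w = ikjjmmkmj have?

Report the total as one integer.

drop 0:i onto floor
drop 1:k onto floor
drop 2:j onto floor
drop 3:j onto {2:j}
drop 4:m onto {0:i, 1:k, 3:j}
drop 5:m onto {4:m}
drop 6:k onto {5:m}
drop 7:m onto {6:k}
drop 8:j onto {7:m}
ground layer = {0:i, 1:k, 2:j}
drop-orders for the pieces not yet dropped (sum over which currently-grounded one goes next):
  1 to go: {8} 1
  2 to go: {7,8} 1
  3 to go: {6,7,8} 1
  4 to go: {5,6,7,8} 1
  5 to go: {4,5,6,7,8} 1
  6 to go: {0,4,5,6,7,8} 1  {1,4,5,6,7,8} 1  {3,4,5,6,7,8} 1
  7 to go: {0,1,4,5,6,7,8} 2  {0,3,4,5,6,7,8} 2  {1,3,4,5,6,7,8} 2  {2,3,4,5,6,7,8} 1
  if 0:i drops first: 3 orders
  if 1:k drops first: 3 orders
  if 2:j drops first: 6 orders
heap linearizations: 12

12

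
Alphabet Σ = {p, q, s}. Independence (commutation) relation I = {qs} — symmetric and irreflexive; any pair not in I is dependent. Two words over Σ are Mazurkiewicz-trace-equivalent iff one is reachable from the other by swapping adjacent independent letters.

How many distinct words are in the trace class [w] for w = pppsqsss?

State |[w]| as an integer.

5

#0=p has no predecessor
#1=p depends on [0:p]
#2=p depends on [1:p]
#3=s depends on [2:p]
#4=q depends on [2:p]
#5=s depends on [3:s]
#6=s depends on [5:s]
#7=s depends on [6:s]
sources: [0:p]
N(rest) = Σ N(rest − s) over sources s of rest; N(one piece) = 1:
  size 1 → [4]=1  [7]=1
  size 2 → [4,7]=2  [6,7]=1
  size 3 → [4,6,7]=3  [5,6,7]=1
  size 4 → [3,5,6,7]=1  [4,5,6,7]=4
  size 5 → [3,4,5,6,7]=5
  size 6 → [2,3,4,5,6,7]=5
  first=0(p) contributes 5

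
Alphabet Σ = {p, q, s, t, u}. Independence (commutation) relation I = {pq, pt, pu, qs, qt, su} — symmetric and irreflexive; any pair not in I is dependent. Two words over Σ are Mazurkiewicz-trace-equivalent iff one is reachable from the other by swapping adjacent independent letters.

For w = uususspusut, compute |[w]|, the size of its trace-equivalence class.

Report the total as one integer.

252

drop 0:u onto floor
drop 1:u onto {0:u}
drop 2:s onto floor
drop 3:u onto {1:u}
drop 4:s onto {2:s}
drop 5:s onto {4:s}
drop 6:p onto {5:s}
drop 7:u onto {3:u}
drop 8:s onto {6:p}
drop 9:u onto {7:u}
drop 10:t onto {8:s, 9:u}
ground layer = {0:u, 2:s}
drop-orders for the pieces not yet dropped (sum over which currently-grounded one goes next):
  1 to go: {10} 1
  2 to go: {8,10} 1  {9,10} 1
  3 to go: {6,8,10} 1  {7,9,10} 1  {8,9,10} 2
  4 to go: {3,7,9,10} 1  {5,6,8,10} 1  {6,8,9,10} 3  {7,8,9,10} 3
  5 to go: {1,3,7,9,10} 1  {3,7,8,9,10} 4  {4,5,6,8,10} 1  {5,6,8,9,10} 4  {6,7,8,9,10} 6
  6 to go: {0,1,3,7,9,10} 1  {1,3,7,8,9,10} 5  {2,4,5,6,8,10} 1  {3,6,7,8,9,10} 10  {4,5,6,8,9,10} 5  {5,6,7,8,9,10} 10
  7 to go: {0,1,3,7,8,9,10} 6  {1,3,6,7,8,9,10} 15  {2,4,5,6,8,9,10} 6  {3,5,6,7,8,9,10} 20  {4,5,6,7,8,9,10} 15
  8 to go: {0,1,3,6,7,8,9,10} 21  {1,3,5,6,7,8,9,10} 35  {2,4,5,6,7,8,9,10} 21  {3,4,5,6,7,8,9,10} 35
  9 to go: {0,1,3,5,6,7,8,9,10} 56  {1,3,4,5,6,7,8,9,10} 70  {2,3,4,5,6,7,8,9,10} 56
  if 0:u drops first: 126 orders
  if 2:s drops first: 126 orders
heap linearizations: 252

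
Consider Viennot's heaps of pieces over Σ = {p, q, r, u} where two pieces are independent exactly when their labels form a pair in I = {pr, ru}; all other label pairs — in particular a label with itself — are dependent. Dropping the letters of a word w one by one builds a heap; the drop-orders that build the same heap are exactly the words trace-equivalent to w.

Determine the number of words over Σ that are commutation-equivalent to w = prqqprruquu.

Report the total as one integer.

12

0(p) covers ∅
1(r) covers ∅
2(q) covers 0:p, 1:r
3(q) covers 2:q
4(p) covers 3:q
5(r) covers 3:q
6(r) covers 5:r
7(u) covers 4:p
8(q) covers 6:r, 7:u
9(u) covers 8:q
10(u) covers 9:u
floor of heap: 0:p, 1:r
completions by unplaced set U, small U first (add the entries for U minus each lowest piece of U):
  |U|=1: {10}:1
  |U|=2: {9,10}:1
  |U|=3: {8,9,10}:1
  |U|=4: {6,8,9,10}:1  {7,8,9,10}:1
  |U|=5: {4,7,8,9,10}:1  {5,6,8,9,10}:1  {6,7,8,9,10}:2
  |U|=6: {4,6,7,8,9,10}:3  {5,6,7,8,9,10}:3
  |U|=7: {4,5,6,7,8,9,10}:6
  |U|=8: {3,4,5,6,7,8,9,10}:6
  |U|=9: {2,3,4,5,6,7,8,9,10}:6
  start at 0(p): 6
  start at 1(r): 6
sum over floor = 12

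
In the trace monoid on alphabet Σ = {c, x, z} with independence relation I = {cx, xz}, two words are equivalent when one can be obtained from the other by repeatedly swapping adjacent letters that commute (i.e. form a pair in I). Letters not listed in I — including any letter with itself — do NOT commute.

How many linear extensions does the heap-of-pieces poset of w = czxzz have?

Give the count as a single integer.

drop 0:c onto floor
drop 1:z onto {0:c}
drop 2:x onto floor
drop 3:z onto {1:z}
drop 4:z onto {3:z}
ground layer = {0:c, 2:x}
drop-orders for the pieces not yet dropped (sum over which currently-grounded one goes next):
  1 to go: {2} 1  {4} 1
  2 to go: {2,4} 2  {3,4} 1
  3 to go: {1,3,4} 1  {2,3,4} 3
  if 0:c drops first: 4 orders
  if 2:x drops first: 1 orders
heap linearizations: 5

5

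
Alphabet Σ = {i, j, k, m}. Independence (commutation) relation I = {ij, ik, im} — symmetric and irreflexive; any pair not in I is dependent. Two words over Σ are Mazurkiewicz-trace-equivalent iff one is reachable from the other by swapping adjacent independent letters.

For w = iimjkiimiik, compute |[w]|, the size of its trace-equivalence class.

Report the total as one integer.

drop 0:i onto floor
drop 1:i onto {0:i}
drop 2:m onto floor
drop 3:j onto {2:m}
drop 4:k onto {3:j}
drop 5:i onto {1:i}
drop 6:i onto {5:i}
drop 7:m onto {4:k}
drop 8:i onto {6:i}
drop 9:i onto {8:i}
drop 10:k onto {7:m}
ground layer = {0:i, 2:m}
drop-orders for the pieces not yet dropped (sum over which currently-grounded one goes next):
  1 to go: {9} 1  {10} 1
  2 to go: {7,10} 1  {8,9} 1  {9,10} 2
  3 to go: {4,7,10} 1  {6,8,9} 1  {7,9,10} 3  {8,9,10} 3
  4 to go: {3,4,7,10} 1  {4,7,9,10} 4  {5,6,8,9} 1  {6,8,9,10} 4  {7,8,9,10} 6
  5 to go: {1,5,6,8,9} 1  {2,3,4,7,10} 1  {3,4,7,9,10} 5  {4,7,8,9,10} 10  {5,6,8,9,10} 5  {6,7,8,9,10} 10
  6 to go: {0,1,5,6,8,9} 1  {1,5,6,8,9,10} 6  {2,3,4,7,9,10} 6  {3,4,7,8,9,10} 15  {4,6,7,8,9,10} 20  {5,6,7,8,9,10} 15
  7 to go: {0,1,5,6,8,9,10} 7  {1,5,6,7,8,9,10} 21  {2,3,4,7,8,9,10} 21  {3,4,6,7,8,9,10} 35  {4,5,6,7,8,9,10} 35
  8 to go: {0,1,5,6,7,8,9,10} 28  {1,4,5,6,7,8,9,10} 56  {2,3,4,6,7,8,9,10} 56  {3,4,5,6,7,8,9,10} 70
  9 to go: {0,1,4,5,6,7,8,9,10} 84  {1,3,4,5,6,7,8,9,10} 126  {2,3,4,5,6,7,8,9,10} 126
  if 0:i drops first: 252 orders
  if 2:m drops first: 210 orders
heap linearizations: 462

462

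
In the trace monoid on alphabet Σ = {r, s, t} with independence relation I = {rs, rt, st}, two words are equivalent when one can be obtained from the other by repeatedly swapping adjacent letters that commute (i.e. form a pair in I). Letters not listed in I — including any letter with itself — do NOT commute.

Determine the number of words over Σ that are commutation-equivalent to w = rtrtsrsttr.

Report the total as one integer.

3150

#0=r has no predecessor
#1=t has no predecessor
#2=r depends on [0:r]
#3=t depends on [1:t]
#4=s has no predecessor
#5=r depends on [2:r]
#6=s depends on [4:s]
#7=t depends on [3:t]
#8=t depends on [7:t]
#9=r depends on [5:r]
sources: [0:r, 1:t, 4:s]
N(rest) = Σ N(rest − s) over sources s of rest; N(one piece) = 1:
  size 1 → [6]=1  [8]=1  [9]=1
  size 2 → [4,6]=1  [5,9]=1  [6,8]=2  [6,9]=2  [7,8]=1  [8,9]=2
  size 3 → [2,5,9]=1  [3,7,8]=1  [4,6,8]=3  [4,6,9]=3  [5,6,9]=3  [5,8,9]=3  [6,7,8]=3  [6,8,9]=6  [7,8,9]=3
  size 4 → [0,2,5,9]=1  [1,3,7,8]=1  [2,5,6,9]=4  [2,5,8,9]=4  [3,6,7,8]=4  [3,7,8,9]=4  [4,5,6,9]=6  [4,6,7,8]=6  [4,6,8,9]=12  [5,6,8,9]=12  [5,7,8,9]=6  [6,7,8,9]=12
  size 5 → [0,2,5,6,9]=5  [0,2,5,8,9]=5  [1,3,6,7,8]=5  [1,3,7,8,9]=5  [2,4,5,6,9]=10  [2,5,6,8,9]=20  [2,5,7,8,9]=10  [3,4,6,7,8]=10  [3,5,7,8,9]=10  [3,6,7,8,9]=20  [4,5,6,8,9]=30  [4,6,7,8,9]=30  [5,6,7,8,9]=30
  size 6 → [0,2,4,5,6,9]=15  [0,2,5,6,8,9]=30  [0,2,5,7,8,9]=15  [1,3,4,6,7,8]=15  [1,3,5,7,8,9]=15  [1,3,6,7,8,9]=30  [2,3,5,7,8,9]=20  [2,4,5,6,8,9]=60  [2,5,6,7,8,9]=60  [3,4,6,7,8,9]=60  [3,5,6,7,8,9]=60  [4,5,6,7,8,9]=90
  size 7 → [0,2,3,5,7,8,9]=35  [0,2,4,5,6,8,9]=105  [0,2,5,6,7,8,9]=105  [1,2,3,5,7,8,9]=35  [1,3,4,6,7,8,9]=105  [1,3,5,6,7,8,9]=105  [2,3,5,6,7,8,9]=140  [2,4,5,6,7,8,9]=210  [3,4,5,6,7,8,9]=210
  size 8 → [0,1,2,3,5,7,8,9]=70  [0,2,3,5,6,7,8,9]=280  [0,2,4,5,6,7,8,9]=420  [1,2,3,5,6,7,8,9]=280  [1,3,4,5,6,7,8,9]=420  [2,3,4,5,6,7,8,9]=560
  first=0(r) contributes 1260
  first=1(t) contributes 1260
  first=4(s) contributes 630
|[w]| = 3150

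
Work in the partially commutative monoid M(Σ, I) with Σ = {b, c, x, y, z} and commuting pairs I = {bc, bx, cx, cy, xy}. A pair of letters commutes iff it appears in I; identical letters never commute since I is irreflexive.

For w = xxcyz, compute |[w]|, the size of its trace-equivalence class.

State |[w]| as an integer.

0(x) covers ∅
1(x) covers 0:x
2(c) covers ∅
3(y) covers ∅
4(z) covers 1:x, 2:c, 3:y
floor of heap: 0:x, 2:c, 3:y
completions by unplaced set U, small U first (add the entries for U minus each lowest piece of U):
  |U|=1: {4}:1
  |U|=2: {1,4}:1  {2,4}:1  {3,4}:1
  |U|=3: {0,1,4}:1  {1,2,4}:2  {1,3,4}:2  {2,3,4}:2
  start at 0(x): 6
  start at 2(c): 3
  start at 3(y): 3
sum over floor = 12

12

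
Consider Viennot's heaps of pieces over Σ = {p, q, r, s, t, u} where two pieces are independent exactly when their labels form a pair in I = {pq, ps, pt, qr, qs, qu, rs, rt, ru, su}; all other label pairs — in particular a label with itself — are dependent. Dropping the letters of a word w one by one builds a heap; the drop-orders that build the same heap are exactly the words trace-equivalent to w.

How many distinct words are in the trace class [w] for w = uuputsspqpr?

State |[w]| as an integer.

105

piece 0:u — minimal
piece 1:u rests on {0:u}
piece 2:p rests on {1:u}
piece 3:u rests on {2:p}
piece 4:t rests on {3:u}
piece 5:s rests on {4:t}
piece 6:s rests on {5:s}
piece 7:p rests on {3:u}
piece 8:q rests on {4:t}
piece 9:p rests on {7:p}
piece 10:r rests on {9:p}
minimal pieces: {0:u}
ways to finish when only these pieces remain (= sum over removing one remaining piece with nothing left below it):
  1 left: {6}→1  {8}→1  {10}→1
  2 left: {5,6}→1  {6,8}→2  {6,10}→2  {8,10}→2  {9,10}→1
  3 left: {5,6,8}→3  {5,6,10}→3  {6,8,10}→6  {6,9,10}→3  {7,9,10}→1  {8,9,10}→3
  4 left: {4,5,6,8}→3  {5,6,8,10}→12  {5,6,9,10}→6  {6,7,9,10}→4  {6,8,9,10}→12  {7,8,9,10}→4
  5 left: {4,5,6,8,10}→15  {5,6,7,9,10}→10  {5,6,8,9,10}→30  {6,7,8,9,10}→20
  6 left: {4,5,6,8,9,10}→45  {5,6,7,8,9,10}→60
  7 left: {4,5,6,7,8,9,10}→105
  8 left: {3,4,5,6,7,8,9,10}→105
  9 left: {2,3,4,5,6,7,8,9,10}→105
  placing 0:u first → 105 extensions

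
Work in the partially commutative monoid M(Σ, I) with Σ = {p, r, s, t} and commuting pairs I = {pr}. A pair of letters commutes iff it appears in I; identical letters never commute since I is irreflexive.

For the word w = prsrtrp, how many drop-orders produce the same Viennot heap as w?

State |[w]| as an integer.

4

#0=p has no predecessor
#1=r has no predecessor
#2=s depends on [0:p, 1:r]
#3=r depends on [2:s]
#4=t depends on [3:r]
#5=r depends on [4:t]
#6=p depends on [4:t]
sources: [0:p, 1:r]
N(rest) = Σ N(rest − s) over sources s of rest; N(one piece) = 1:
  size 1 → [5]=1  [6]=1
  size 2 → [5,6]=2
  size 3 → [4,5,6]=2
  size 4 → [3,4,5,6]=2
  size 5 → [2,3,4,5,6]=2
  first=0(p) contributes 2
  first=1(r) contributes 2
|[w]| = 4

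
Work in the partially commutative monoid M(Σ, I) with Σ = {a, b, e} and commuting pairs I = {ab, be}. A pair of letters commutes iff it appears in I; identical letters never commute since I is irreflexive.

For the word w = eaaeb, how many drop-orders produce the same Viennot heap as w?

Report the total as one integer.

5

drop 0:e onto floor
drop 1:a onto {0:e}
drop 2:a onto {1:a}
drop 3:e onto {2:a}
drop 4:b onto floor
ground layer = {0:e, 4:b}
drop-orders for the pieces not yet dropped (sum over which currently-grounded one goes next):
  1 to go: {3} 1  {4} 1
  2 to go: {2,3} 1  {3,4} 2
  3 to go: {1,2,3} 1  {2,3,4} 3
  if 0:e drops first: 4 orders
  if 4:b drops first: 1 orders
heap linearizations: 5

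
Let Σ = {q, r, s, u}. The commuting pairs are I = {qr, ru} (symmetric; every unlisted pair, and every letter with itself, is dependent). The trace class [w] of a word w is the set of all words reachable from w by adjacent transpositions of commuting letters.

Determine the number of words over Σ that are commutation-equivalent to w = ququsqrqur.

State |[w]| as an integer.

10

0(q) covers ∅
1(u) covers 0:q
2(q) covers 1:u
3(u) covers 2:q
4(s) covers 3:u
5(q) covers 4:s
6(r) covers 4:s
7(q) covers 5:q
8(u) covers 7:q
9(r) covers 6:r
floor of heap: 0:q
completions by unplaced set U, small U first (add the entries for U minus each lowest piece of U):
  |U|=1: {8}:1  {9}:1
  |U|=2: {6,9}:1  {7,8}:1  {8,9}:2
  |U|=3: {5,7,8}:1  {6,8,9}:3  {7,8,9}:3
  |U|=4: {5,7,8,9}:4  {6,7,8,9}:6
  |U|=5: {5,6,7,8,9}:10
  |U|=6: {4,5,6,7,8,9}:10
  |U|=7: {3,4,5,6,7,8,9}:10
  |U|=8: {2,3,4,5,6,7,8,9}:10
  start at 0(q): 10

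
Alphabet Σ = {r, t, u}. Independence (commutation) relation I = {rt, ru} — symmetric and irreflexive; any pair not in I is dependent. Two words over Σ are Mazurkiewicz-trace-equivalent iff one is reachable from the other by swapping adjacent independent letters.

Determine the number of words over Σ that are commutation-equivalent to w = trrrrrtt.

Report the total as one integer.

piece 0:t — minimal
piece 1:r — minimal
piece 2:r rests on {1:r}
piece 3:r rests on {2:r}
piece 4:r rests on {3:r}
piece 5:r rests on {4:r}
piece 6:t rests on {0:t}
piece 7:t rests on {6:t}
minimal pieces: {0:t, 1:r}
ways to finish when only these pieces remain (= sum over removing one remaining piece with nothing left below it):
  1 left: {5}→1  {7}→1
  2 left: {4,5}→1  {5,7}→2  {6,7}→1
  3 left: {0,6,7}→1  {3,4,5}→1  {4,5,7}→3  {5,6,7}→3
  4 left: {0,5,6,7}→4  {2,3,4,5}→1  {3,4,5,7}→4  {4,5,6,7}→6
  5 left: {0,4,5,6,7}→10  {1,2,3,4,5}→1  {2,3,4,5,7}→5  {3,4,5,6,7}→10
  6 left: {0,3,4,5,6,7}→20  {1,2,3,4,5,7}→6  {2,3,4,5,6,7}→15
  placing 0:t first → 21 extensions
  placing 1:r first → 35 extensions
total linear extensions = 56

56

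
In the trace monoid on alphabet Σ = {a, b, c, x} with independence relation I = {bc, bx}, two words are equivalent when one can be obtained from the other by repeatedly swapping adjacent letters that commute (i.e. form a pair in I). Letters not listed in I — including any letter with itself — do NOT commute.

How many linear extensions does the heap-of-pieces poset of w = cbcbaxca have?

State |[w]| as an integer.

#0=c has no predecessor
#1=b has no predecessor
#2=c depends on [0:c]
#3=b depends on [1:b]
#4=a depends on [2:c, 3:b]
#5=x depends on [4:a]
#6=c depends on [5:x]
#7=a depends on [6:c]
sources: [0:c, 1:b]
N(rest) = Σ N(rest − s) over sources s of rest; N(one piece) = 1:
  size 1 → [7]=1
  size 2 → [6,7]=1
  size 3 → [5,6,7]=1
  size 4 → [4,5,6,7]=1
  size 5 → [2,4,5,6,7]=1  [3,4,5,6,7]=1
  size 6 → [0,2,4,5,6,7]=1  [1,3,4,5,6,7]=1  [2,3,4,5,6,7]=2
  first=0(c) contributes 3
  first=1(b) contributes 3
|[w]| = 6

6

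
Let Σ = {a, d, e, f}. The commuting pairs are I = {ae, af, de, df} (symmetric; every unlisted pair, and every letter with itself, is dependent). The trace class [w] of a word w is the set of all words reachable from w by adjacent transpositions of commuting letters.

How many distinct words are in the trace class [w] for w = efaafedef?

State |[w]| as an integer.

piece 0:e — minimal
piece 1:f rests on {0:e}
piece 2:a — minimal
piece 3:a rests on {2:a}
piece 4:f rests on {1:f}
piece 5:e rests on {4:f}
piece 6:d rests on {3:a}
piece 7:e rests on {5:e}
piece 8:f rests on {7:e}
minimal pieces: {0:e, 2:a}
ways to finish when only these pieces remain (= sum over removing one remaining piece with nothing left below it):
  1 left: {6}→1  {8}→1
  2 left: {3,6}→1  {6,8}→2  {7,8}→1
  3 left: {2,3,6}→1  {3,6,8}→3  {5,7,8}→1  {6,7,8}→3
  4 left: {2,3,6,8}→4  {3,6,7,8}→6  {4,5,7,8}→1  {5,6,7,8}→4
  5 left: {1,4,5,7,8}→1  {2,3,6,7,8}→10  {3,5,6,7,8}→10  {4,5,6,7,8}→5
  6 left: {0,1,4,5,7,8}→1  {1,4,5,6,7,8}→6  {2,3,5,6,7,8}→20  {3,4,5,6,7,8}→15
  7 left: {0,1,4,5,6,7,8}→7  {1,3,4,5,6,7,8}→21  {2,3,4,5,6,7,8}→35
  placing 0:e first → 56 extensions
  placing 2:a first → 28 extensions
total linear extensions = 84

84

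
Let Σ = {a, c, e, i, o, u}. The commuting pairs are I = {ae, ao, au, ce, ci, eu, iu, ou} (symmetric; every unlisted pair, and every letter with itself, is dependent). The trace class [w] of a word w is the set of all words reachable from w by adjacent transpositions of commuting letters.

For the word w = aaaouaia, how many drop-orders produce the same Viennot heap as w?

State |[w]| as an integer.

0(a) covers ∅
1(a) covers 0:a
2(a) covers 1:a
3(o) covers ∅
4(u) covers ∅
5(a) covers 2:a
6(i) covers 3:o, 5:a
7(a) covers 6:i
floor of heap: 0:a, 3:o, 4:u
completions by unplaced set U, small U first (add the entries for U minus each lowest piece of U):
  |U|=1: {4}:1  {7}:1
  |U|=2: {4,7}:2  {6,7}:1
  |U|=3: {3,6,7}:1  {4,6,7}:3  {5,6,7}:1
  |U|=4: {2,5,6,7}:1  {3,4,6,7}:4  {3,5,6,7}:2  {4,5,6,7}:4
  |U|=5: {1,2,5,6,7}:1  {2,3,5,6,7}:3  {2,4,5,6,7}:5  {3,4,5,6,7}:10
  |U|=6: {0,1,2,5,6,7}:1  {1,2,3,5,6,7}:4  {1,2,4,5,6,7}:6  {2,3,4,5,6,7}:18
  start at 0(a): 28
  start at 3(o): 7
  start at 4(u): 5
sum over floor = 40

40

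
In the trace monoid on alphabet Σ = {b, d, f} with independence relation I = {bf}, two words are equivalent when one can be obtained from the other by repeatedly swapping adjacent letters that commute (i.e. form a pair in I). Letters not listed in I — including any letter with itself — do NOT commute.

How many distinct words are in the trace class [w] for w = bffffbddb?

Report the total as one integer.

15

0(b) covers ∅
1(f) covers ∅
2(f) covers 1:f
3(f) covers 2:f
4(f) covers 3:f
5(b) covers 0:b
6(d) covers 4:f, 5:b
7(d) covers 6:d
8(b) covers 7:d
floor of heap: 0:b, 1:f
completions by unplaced set U, small U first (add the entries for U minus each lowest piece of U):
  |U|=1: {8}:1
  |U|=2: {7,8}:1
  |U|=3: {6,7,8}:1
  |U|=4: {4,6,7,8}:1  {5,6,7,8}:1
  |U|=5: {0,5,6,7,8}:1  {3,4,6,7,8}:1  {4,5,6,7,8}:2
  |U|=6: {0,4,5,6,7,8}:3  {2,3,4,6,7,8}:1  {3,4,5,6,7,8}:3
  |U|=7: {0,3,4,5,6,7,8}:6  {1,2,3,4,6,7,8}:1  {2,3,4,5,6,7,8}:4
  start at 0(b): 5
  start at 1(f): 10
sum over floor = 15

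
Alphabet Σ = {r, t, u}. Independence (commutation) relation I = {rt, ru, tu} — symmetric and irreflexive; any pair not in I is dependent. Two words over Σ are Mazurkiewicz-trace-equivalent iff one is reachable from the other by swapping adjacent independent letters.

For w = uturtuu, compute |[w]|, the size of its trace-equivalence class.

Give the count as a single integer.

#0=u has no predecessor
#1=t has no predecessor
#2=u depends on [0:u]
#3=r has no predecessor
#4=t depends on [1:t]
#5=u depends on [2:u]
#6=u depends on [5:u]
sources: [0:u, 1:t, 3:r]
N(rest) = Σ N(rest − s) over sources s of rest; N(one piece) = 1:
  size 1 → [3]=1  [4]=1  [6]=1
  size 2 → [1,4]=1  [3,4]=2  [3,6]=2  [4,6]=2  [5,6]=1
  size 3 → [1,3,4]=3  [1,4,6]=3  [2,5,6]=1  [3,4,6]=6  [3,5,6]=3  [4,5,6]=3
  size 4 → [0,2,5,6]=1  [1,3,4,6]=12  [1,4,5,6]=6  [2,3,5,6]=4  [2,4,5,6]=4  [3,4,5,6]=12
  size 5 → [0,2,3,5,6]=5  [0,2,4,5,6]=5  [1,2,4,5,6]=10  [1,3,4,5,6]=30  [2,3,4,5,6]=20
  first=0(u) contributes 60
  first=1(t) contributes 30
  first=3(r) contributes 15
|[w]| = 105

105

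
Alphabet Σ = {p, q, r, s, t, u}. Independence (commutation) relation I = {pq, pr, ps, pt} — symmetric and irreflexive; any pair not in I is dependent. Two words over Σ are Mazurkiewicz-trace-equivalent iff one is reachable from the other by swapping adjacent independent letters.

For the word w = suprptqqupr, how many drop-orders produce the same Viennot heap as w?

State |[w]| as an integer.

30

piece 0:s — minimal
piece 1:u rests on {0:s}
piece 2:p rests on {1:u}
piece 3:r rests on {1:u}
piece 4:p rests on {2:p}
piece 5:t rests on {3:r}
piece 6:q rests on {5:t}
piece 7:q rests on {6:q}
piece 8:u rests on {4:p, 7:q}
piece 9:p rests on {8:u}
piece 10:r rests on {8:u}
minimal pieces: {0:s}
ways to finish when only these pieces remain (= sum over removing one remaining piece with nothing left below it):
  1 left: {9}→1  {10}→1
  2 left: {9,10}→2
  3 left: {8,9,10}→2
  4 left: {4,8,9,10}→2  {7,8,9,10}→2
  5 left: {2,4,8,9,10}→2  {4,7,8,9,10}→4  {6,7,8,9,10}→2
  6 left: {2,4,7,8,9,10}→6  {4,6,7,8,9,10}→6  {5,6,7,8,9,10}→2
  7 left: {2,4,6,7,8,9,10}→12  {3,5,6,7,8,9,10}→2  {4,5,6,7,8,9,10}→8
  8 left: {2,4,5,6,7,8,9,10}→20  {3,4,5,6,7,8,9,10}→10
  9 left: {2,3,4,5,6,7,8,9,10}→30
  placing 0:s first → 30 extensions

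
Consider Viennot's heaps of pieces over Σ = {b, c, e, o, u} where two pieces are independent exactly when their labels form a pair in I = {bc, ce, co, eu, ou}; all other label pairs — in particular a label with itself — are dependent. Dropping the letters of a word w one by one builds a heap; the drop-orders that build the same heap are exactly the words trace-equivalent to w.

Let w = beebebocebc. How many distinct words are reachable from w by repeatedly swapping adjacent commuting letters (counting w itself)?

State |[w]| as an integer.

0(b) covers ∅
1(e) covers 0:b
2(e) covers 1:e
3(b) covers 2:e
4(e) covers 3:b
5(b) covers 4:e
6(o) covers 5:b
7(c) covers ∅
8(e) covers 6:o
9(b) covers 8:e
10(c) covers 7:c
floor of heap: 0:b, 7:c
completions by unplaced set U, small U first (add the entries for U minus each lowest piece of U):
  |U|=1: {9}:1  {10}:1
  |U|=2: {7,10}:1  {8,9}:1  {9,10}:2
  |U|=3: {6,8,9}:1  {7,9,10}:3  {8,9,10}:3
  |U|=4: {5,6,8,9}:1  {6,8,9,10}:4  {7,8,9,10}:6
  |U|=5: {4,5,6,8,9}:1  {5,6,8,9,10}:5  {6,7,8,9,10}:10
  |U|=6: {3,4,5,6,8,9}:1  {4,5,6,8,9,10}:6  {5,6,7,8,9,10}:15
  |U|=7: {2,3,4,5,6,8,9}:1  {3,4,5,6,8,9,10}:7  {4,5,6,7,8,9,10}:21
  |U|=8: {1,2,3,4,5,6,8,9}:1  {2,3,4,5,6,8,9,10}:8  {3,4,5,6,7,8,9,10}:28
  |U|=9: {0,1,2,3,4,5,6,8,9}:1  {1,2,3,4,5,6,8,9,10}:9  {2,3,4,5,6,7,8,9,10}:36
  start at 0(b): 45
  start at 7(c): 10
sum over floor = 55

55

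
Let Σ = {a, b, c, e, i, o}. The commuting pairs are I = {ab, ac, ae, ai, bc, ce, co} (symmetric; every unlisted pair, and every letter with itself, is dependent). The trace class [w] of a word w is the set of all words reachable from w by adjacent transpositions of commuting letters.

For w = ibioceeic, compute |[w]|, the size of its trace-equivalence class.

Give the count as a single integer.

0(i) covers ∅
1(b) covers 0:i
2(i) covers 1:b
3(o) covers 2:i
4(c) covers 2:i
5(e) covers 3:o
6(e) covers 5:e
7(i) covers 4:c, 6:e
8(c) covers 7:i
floor of heap: 0:i
completions by unplaced set U, small U first (add the entries for U minus each lowest piece of U):
  |U|=1: {8}:1
  |U|=2: {7,8}:1
  |U|=3: {4,7,8}:1  {6,7,8}:1
  |U|=4: {4,6,7,8}:2  {5,6,7,8}:1
  |U|=5: {3,5,6,7,8}:1  {4,5,6,7,8}:3
  |U|=6: {3,4,5,6,7,8}:4
  |U|=7: {2,3,4,5,6,7,8}:4
  start at 0(i): 4

4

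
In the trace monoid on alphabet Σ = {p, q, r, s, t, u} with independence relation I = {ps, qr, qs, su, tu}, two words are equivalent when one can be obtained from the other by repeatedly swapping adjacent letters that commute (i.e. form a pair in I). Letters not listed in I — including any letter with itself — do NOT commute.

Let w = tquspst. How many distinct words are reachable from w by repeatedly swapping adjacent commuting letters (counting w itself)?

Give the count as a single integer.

10

piece 0:t — minimal
piece 1:q rests on {0:t}
piece 2:u rests on {1:q}
piece 3:s rests on {0:t}
piece 4:p rests on {2:u}
piece 5:s rests on {3:s}
piece 6:t rests on {4:p, 5:s}
minimal pieces: {0:t}
ways to finish when only these pieces remain (= sum over removing one remaining piece with nothing left below it):
  1 left: {6}→1
  2 left: {4,6}→1  {5,6}→1
  3 left: {2,4,6}→1  {3,5,6}→1  {4,5,6}→2
  4 left: {1,2,4,6}→1  {2,4,5,6}→3  {3,4,5,6}→3
  5 left: {1,2,4,5,6}→4  {2,3,4,5,6}→6
  placing 0:t first → 10 extensions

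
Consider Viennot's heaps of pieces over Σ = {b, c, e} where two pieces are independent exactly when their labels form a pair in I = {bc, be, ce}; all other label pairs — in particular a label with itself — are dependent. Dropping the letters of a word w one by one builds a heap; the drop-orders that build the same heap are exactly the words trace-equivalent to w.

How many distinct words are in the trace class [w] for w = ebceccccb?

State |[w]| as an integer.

#0=e has no predecessor
#1=b has no predecessor
#2=c has no predecessor
#3=e depends on [0:e]
#4=c depends on [2:c]
#5=c depends on [4:c]
#6=c depends on [5:c]
#7=c depends on [6:c]
#8=b depends on [1:b]
sources: [0:e, 1:b, 2:c]
N(rest) = Σ N(rest − s) over sources s of rest; N(one piece) = 1:
  size 1 → [3]=1  [7]=1  [8]=1
  size 2 → [0,3]=1  [1,8]=1  [3,7]=2  [3,8]=2  [6,7]=1  [7,8]=2
  size 3 → [0,3,7]=3  [0,3,8]=3  [1,3,8]=3  [1,7,8]=3  [3,6,7]=3  [3,7,8]=6  [5,6,7]=1  [6,7,8]=3
  size 4 → [0,1,3,8]=6  [0,3,6,7]=6  [0,3,7,8]=12  [1,3,7,8]=12  [1,6,7,8]=6  [3,5,6,7]=4  [3,6,7,8]=12  [4,5,6,7]=1  [5,6,7,8]=4
  size 5 → [0,1,3,7,8]=30  [0,3,5,6,7]=10  [0,3,6,7,8]=30  [1,3,6,7,8]=30  [1,5,6,7,8]=10  [2,4,5,6,7]=1  [3,4,5,6,7]=5  [3,5,6,7,8]=20  [4,5,6,7,8]=5
  size 6 → [0,1,3,6,7,8]=90  [0,3,4,5,6,7]=15  [0,3,5,6,7,8]=60  [1,3,5,6,7,8]=60  [1,4,5,6,7,8]=15  [2,3,4,5,6,7]=6  [2,4,5,6,7,8]=6  [3,4,5,6,7,8]=30
  size 7 → [0,1,3,5,6,7,8]=210  [0,2,3,4,5,6,7]=21  [0,3,4,5,6,7,8]=105  [1,2,4,5,6,7,8]=21  [1,3,4,5,6,7,8]=105  [2,3,4,5,6,7,8]=42
  first=0(e) contributes 168
  first=1(b) contributes 168
  first=2(c) contributes 420
|[w]| = 756

756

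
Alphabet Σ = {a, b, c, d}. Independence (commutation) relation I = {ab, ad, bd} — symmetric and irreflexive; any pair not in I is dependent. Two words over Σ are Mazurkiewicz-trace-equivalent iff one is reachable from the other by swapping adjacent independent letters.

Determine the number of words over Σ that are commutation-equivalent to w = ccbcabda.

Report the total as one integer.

#0=c has no predecessor
#1=c depends on [0:c]
#2=b depends on [1:c]
#3=c depends on [2:b]
#4=a depends on [3:c]
#5=b depends on [3:c]
#6=d depends on [3:c]
#7=a depends on [4:a]
sources: [0:c]
N(rest) = Σ N(rest − s) over sources s of rest; N(one piece) = 1:
  size 1 → [5]=1  [6]=1  [7]=1
  size 2 → [4,7]=1  [5,6]=2  [5,7]=2  [6,7]=2
  size 3 → [4,5,7]=3  [4,6,7]=3  [5,6,7]=6
  size 4 → [4,5,6,7]=12
  size 5 → [3,4,5,6,7]=12
  size 6 → [2,3,4,5,6,7]=12
  first=0(c) contributes 12

12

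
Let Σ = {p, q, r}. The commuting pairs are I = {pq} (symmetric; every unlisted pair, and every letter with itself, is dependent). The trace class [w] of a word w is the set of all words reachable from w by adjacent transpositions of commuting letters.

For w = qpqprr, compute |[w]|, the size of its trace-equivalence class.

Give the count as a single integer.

#0=q has no predecessor
#1=p has no predecessor
#2=q depends on [0:q]
#3=p depends on [1:p]
#4=r depends on [2:q, 3:p]
#5=r depends on [4:r]
sources: [0:q, 1:p]
N(rest) = Σ N(rest − s) over sources s of rest; N(one piece) = 1:
  size 1 → [5]=1
  size 2 → [4,5]=1
  size 3 → [2,4,5]=1  [3,4,5]=1
  size 4 → [0,2,4,5]=1  [1,3,4,5]=1  [2,3,4,5]=2
  first=0(q) contributes 3
  first=1(p) contributes 3
|[w]| = 6

6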